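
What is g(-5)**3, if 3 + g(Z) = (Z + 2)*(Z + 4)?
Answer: 0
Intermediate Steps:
g(Z) = -3 + (2 + Z)*(4 + Z) (g(Z) = -3 + (Z + 2)*(Z + 4) = -3 + (2 + Z)*(4 + Z))
g(-5)**3 = (5 + (-5)**2 + 6*(-5))**3 = (5 + 25 - 30)**3 = 0**3 = 0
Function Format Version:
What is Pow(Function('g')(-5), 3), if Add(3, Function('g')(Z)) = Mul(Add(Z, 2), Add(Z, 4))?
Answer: 0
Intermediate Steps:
Function('g')(Z) = Add(-3, Mul(Add(2, Z), Add(4, Z))) (Function('g')(Z) = Add(-3, Mul(Add(Z, 2), Add(Z, 4))) = Add(-3, Mul(Add(2, Z), Add(4, Z))))
Pow(Function('g')(-5), 3) = Pow(Add(5, Pow(-5, 2), Mul(6, -5)), 3) = Pow(Add(5, 25, -30), 3) = Pow(0, 3) = 0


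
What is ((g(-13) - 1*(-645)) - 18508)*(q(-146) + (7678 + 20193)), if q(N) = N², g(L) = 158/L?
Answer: -11429927499/13 ≈ -8.7922e+8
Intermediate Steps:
((g(-13) - 1*(-645)) - 18508)*(q(-146) + (7678 + 20193)) = ((158/(-13) - 1*(-645)) - 18508)*((-146)² + (7678 + 20193)) = ((158*(-1/13) + 645) - 18508)*(21316 + 27871) = ((-158/13 + 645) - 18508)*49187 = (8227/13 - 18508)*49187 = -232377/13*49187 = -11429927499/13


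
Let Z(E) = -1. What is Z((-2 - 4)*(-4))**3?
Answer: -1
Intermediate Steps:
Z((-2 - 4)*(-4))**3 = (-1)**3 = -1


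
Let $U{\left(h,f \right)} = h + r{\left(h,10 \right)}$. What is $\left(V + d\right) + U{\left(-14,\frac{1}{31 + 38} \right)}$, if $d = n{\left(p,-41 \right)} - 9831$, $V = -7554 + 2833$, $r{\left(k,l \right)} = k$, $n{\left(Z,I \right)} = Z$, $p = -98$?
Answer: $-14678$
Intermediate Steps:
$U{\left(h,f \right)} = 2 h$ ($U{\left(h,f \right)} = h + h = 2 h$)
$V = -4721$
$d = -9929$ ($d = -98 - 9831 = -9929$)
$\left(V + d\right) + U{\left(-14,\frac{1}{31 + 38} \right)} = \left(-4721 - 9929\right) + 2 \left(-14\right) = -14650 - 28 = -14678$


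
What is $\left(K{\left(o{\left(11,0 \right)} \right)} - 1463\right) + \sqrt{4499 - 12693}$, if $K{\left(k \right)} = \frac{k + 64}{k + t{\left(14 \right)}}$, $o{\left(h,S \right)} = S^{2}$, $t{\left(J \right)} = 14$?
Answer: $- \frac{10209}{7} + i \sqrt{8194} \approx -1458.4 + 90.521 i$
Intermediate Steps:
$K{\left(k \right)} = \frac{64 + k}{14 + k}$ ($K{\left(k \right)} = \frac{k + 64}{k + 14} = \frac{64 + k}{14 + k}$)
$\left(K{\left(o{\left(11,0 \right)} \right)} - 1463\right) + \sqrt{4499 - 12693} = \left(\frac{64 + 0^{2}}{14 + 0^{2}} - 1463\right) + \sqrt{4499 - 12693} = \left(\frac{64 + 0}{14 + 0} - 1463\right) + \sqrt{-8194} = \left(\frac{1}{14} \cdot 64 - 1463\right) + i \sqrt{8194} = \left(\frac{32}{7} - 1463\right) + i \sqrt{8194} = - \frac{10209}{7} + i \sqrt{8194}$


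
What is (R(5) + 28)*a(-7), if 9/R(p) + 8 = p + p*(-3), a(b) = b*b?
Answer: 2695/2 ≈ 1347.5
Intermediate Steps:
a(b) = b**2
R(p) = 9/(-8 - 2*p) (R(p) = 9/(-8 + (p + p*(-3))) = 9/(-8 + (p - 3*p)) = 9/(-8 - 2*p))
(R(5) + 28)*a(-7) = (-9/(8 + 2*5) + 28)*(-7)**2 = (-9/(8 + 10) + 28)*49 = (-9/18 + 28)*49 = (-9*1/18 + 28)*49 = (-1/2 + 28)*49 = (55/2)*49 = 2695/2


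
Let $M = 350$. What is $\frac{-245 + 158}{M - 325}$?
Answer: $- \frac{87}{25} \approx -3.48$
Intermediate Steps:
$\frac{-245 + 158}{M - 325} = \frac{-245 + 158}{350 - 325} = - \frac{87}{25}$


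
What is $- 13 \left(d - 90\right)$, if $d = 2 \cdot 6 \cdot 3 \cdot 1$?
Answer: $702$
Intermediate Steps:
$d = 36$ ($d = 12 \cdot 3 = 36$)
$- 13 \left(d - 90\right) = - 13 \left(36 - 90\right) = \left(-13\right) \left(-54\right) = 702$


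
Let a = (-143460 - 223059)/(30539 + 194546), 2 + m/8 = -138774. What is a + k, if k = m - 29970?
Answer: -256637331649/225085 ≈ -1.1402e+6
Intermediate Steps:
m = -1110208 (m = -16 + 8*(-138774) = -16 - 1110192 = -1110208)
a = -366519/225085 ≈ -1.6284
k = -1140178 (k = -1110208 - 29970 = -1140178)
a + k = -366519/225085 - 1140178 = -256637331649/225085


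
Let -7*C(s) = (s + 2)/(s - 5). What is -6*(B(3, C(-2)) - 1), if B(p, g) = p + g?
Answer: -12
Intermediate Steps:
C(s) = -(2 + s)/(7*(-5 + s)) (C(s) = -(s + 2)/(7*(s - 5)) = -(2 + s)/(7*(-5 + s)))
B(p, g) = g + p
-6*(B(3, C(-2)) - 1) = -6*(((-2 - 1*(-2))/(7*(-5 - 2)) + 3) - 1) = -6*(((⅐)*(-2 + 2)/(-7) + 3) - 1) = -6*(((⅐)*(-⅐)*0 + 3) - 1) = -6*((0 + 3) - 1) = -6*(3 - 1) = -6*2 = -12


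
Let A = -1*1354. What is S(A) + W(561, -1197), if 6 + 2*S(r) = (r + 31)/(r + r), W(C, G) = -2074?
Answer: -11247709/5416 ≈ -2076.8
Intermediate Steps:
A = -1354
S(r) = -3 + (31 + r)/(4*r) (S(r) = -3 + ((r + 31)/(r + r))/2 = -3 + ((31 + r)/((2*r)))/2 = -3 + ((31 + r)*(1/(2*r)))/2 = -3 + ((31 + r)/(2*r))/2 = -3 + (31 + r)/(4*r))
S(A) + W(561, -1197) = (1/4)*(31 - 11*(-1354))/(-1354) - 2074 = (1/4)*(-1/1354)*(31 + 14894) - 2074 = (1/4)*(-1/1354)*14925 - 2074 = -14925/5416 - 2074 = -11247709/5416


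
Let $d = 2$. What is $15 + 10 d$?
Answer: $35$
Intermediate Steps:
$15 + 10 d = 15 + 10 \cdot 2 = 15 + 20 = 35$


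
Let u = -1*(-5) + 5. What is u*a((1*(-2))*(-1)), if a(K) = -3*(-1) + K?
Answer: 50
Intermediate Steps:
a(K) = 3 + K
u = 10 (u = 5 + 5 = 10)
u*a((1*(-2))*(-1)) = 10*(3 + (1*(-2))*(-1)) = 10*(3 - 2*(-1)) = 10*(3 + 2) = 10*5 = 50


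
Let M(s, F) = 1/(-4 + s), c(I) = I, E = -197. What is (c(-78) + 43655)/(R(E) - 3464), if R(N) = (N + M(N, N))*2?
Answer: -8758977/775460 ≈ -11.295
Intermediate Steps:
R(N) = 2*N + 2/(-4 + N) (R(N) = (N + 1/(-4 + N))*2 = 2*N + 2/(-4 + N))
(c(-78) + 43655)/(R(E) - 3464) = (-78 + 43655)/(2*(1 - 197*(-4 - 197))/(-4 - 197) - 3464) = 43577/(2*(1 - 197*(-201))/(-201) - 3464) = 43577/(2*(-1/201)*(1 + 39597) - 3464) = 43577/(2*(-1/201)*39598 - 3464) = 43577/(-79196/201 - 3464) = 43577/(-775460/201) = 43577*(-201/775460) = -8758977/775460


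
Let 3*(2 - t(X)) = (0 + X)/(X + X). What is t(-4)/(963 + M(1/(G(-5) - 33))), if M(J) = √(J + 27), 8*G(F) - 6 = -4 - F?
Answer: 82497/43332164 - √1781267/129996492 ≈ 0.0018936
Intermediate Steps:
G(F) = ¼ - F/8 (G(F) = ¾ + (-4 - F)/8 = ¾ + (-½ - F/8) = ¼ - F/8)
M(J) = √(27 + J)
t(X) = 11/6 (t(X) = 2 - (0 + X)/(3*(X + X)) = 2 - X/(3*(2*X)) = 2 - X*1/(2*X)/3 = 2 - ⅓*½ = 2 - ⅙ = 11/6)
t(-4)/(963 + M(1/(G(-5) - 33))) = (11/6)/(963 + √(27 + 1/((¼ - ⅛*(-5)) - 33))) = (11/6)/(963 + √(27 + 1/((¼ + 5/8) - 33))) = (11/6)/(963 + √(27 + 1/(7/8 - 33))) = (11/6)/(963 + √(27 + 1/(-257/8))) = (11/6)/(963 + √(27 - 8/257)) = (11/6)/(963 + √(6931/257)) = (11/6)/(963 + √1781267/257) = 11/(6*(963 + √1781267/257))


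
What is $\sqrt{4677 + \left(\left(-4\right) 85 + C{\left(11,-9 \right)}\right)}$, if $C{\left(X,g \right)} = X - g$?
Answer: $\sqrt{4357} \approx 66.008$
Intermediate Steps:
$\sqrt{4677 + \left(\left(-4\right) 85 + C{\left(11,-9 \right)}\right)} = \sqrt{4677 + \left(\left(-4\right) 85 + \left(11 - -9\right)\right)} = \sqrt{4677 + \left(-340 + \left(11 + 9\right)\right)} = \sqrt{4677 + \left(-340 + 20\right)} = \sqrt{4677 - 320} = \sqrt{4357}$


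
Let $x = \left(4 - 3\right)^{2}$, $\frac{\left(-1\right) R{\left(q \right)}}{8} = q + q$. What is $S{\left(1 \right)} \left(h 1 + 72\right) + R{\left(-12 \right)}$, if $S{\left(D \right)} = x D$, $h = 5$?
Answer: $269$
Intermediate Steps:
$R{\left(q \right)} = - 16 q$ ($R{\left(q \right)} = - 8 \left(q + q\right) = - 8 \cdot 2 q = - 16 q$)
$x = 1$ ($x = 1^{2} = 1$)
$S{\left(D \right)} = D$ ($S{\left(D \right)} = 1 D = D$)
$S{\left(1 \right)} \left(h 1 + 72\right) + R{\left(-12 \right)} = 1 \left(5 \cdot 1 + 72\right) - -192 = 1 \left(5 + 72\right) + 192 = 1 \cdot 77 + 192 = 77 + 192 = 269$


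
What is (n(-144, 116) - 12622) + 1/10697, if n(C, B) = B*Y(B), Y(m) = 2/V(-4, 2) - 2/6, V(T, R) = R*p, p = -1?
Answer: -410016007/32091 ≈ -12777.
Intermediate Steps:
V(T, R) = -R (V(T, R) = R*(-1) = -R)
Y(m) = -4/3 (Y(m) = 2/((-1*2)) - 2/6 = 2/(-2) - 2*⅙ = 2*(-½) - ⅓ = -1 - ⅓ = -4/3)
n(C, B) = -4*B/3 (n(C, B) = B*(-4/3) = -4*B/3)
(n(-144, 116) - 12622) + 1/10697 = (-4/3*116 - 12622) + 1/10697 = (-464/3 - 12622) + 1/10697 = -38330/3 + 1/10697 = -410016007/32091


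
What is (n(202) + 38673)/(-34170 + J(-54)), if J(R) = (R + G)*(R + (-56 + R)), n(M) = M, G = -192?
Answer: 38875/6174 ≈ 6.2966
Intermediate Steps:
J(R) = (-192 + R)*(-56 + 2*R) (J(R) = (R - 192)*(R + (-56 + R)) = (-192 + R)*(-56 + 2*R))
(n(202) + 38673)/(-34170 + J(-54)) = (202 + 38673)/(-34170 + (10752 - 440*(-54) + 2*(-54)**2)) = 38875/(-34170 + (10752 + 23760 + 2*2916)) = 38875/(-34170 + (10752 + 23760 + 5832)) = 38875/(-34170 + 40344) = 38875/6174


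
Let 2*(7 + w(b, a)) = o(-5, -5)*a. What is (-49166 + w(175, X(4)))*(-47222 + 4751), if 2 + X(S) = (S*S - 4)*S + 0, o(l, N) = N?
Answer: 2093310648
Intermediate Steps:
X(S) = -2 + S*(-4 + S²) (X(S) = -2 + ((S*S - 4)*S + 0) = -2 + ((S² - 4)*S + 0) = -2 + ((-4 + S²)*S + 0) = -2 + (S*(-4 + S²) + 0) = -2 + S*(-4 + S²))
w(b, a) = -7 - 5*a/2 (w(b, a) = -7 + (-5*a)/2 = -7 - 5*a/2)
(-49166 + w(175, X(4)))*(-47222 + 4751) = (-49166 + (-7 - 5*(-2 + 4³ - 4*4)/2))*(-47222 + 4751) = (-49166 + (-7 - 5*(-2 + 64 - 16)/2))*(-42471) = (-49166 + (-7 - 5/2*46))*(-42471) = (-49166 + (-7 - 115))*(-42471) = (-49166 - 122)*(-42471) = -49288*(-42471) = 2093310648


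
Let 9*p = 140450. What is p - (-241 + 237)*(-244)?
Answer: 131666/9 ≈ 14630.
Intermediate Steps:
p = 140450/9 (p = (⅑)*140450 = 140450/9 ≈ 15606.)
p - (-241 + 237)*(-244) = 140450/9 - (-241 + 237)*(-244) = 140450/9 - (-4)*(-244) = 140450/9 - 1*976 = 140450/9 - 976 = 131666/9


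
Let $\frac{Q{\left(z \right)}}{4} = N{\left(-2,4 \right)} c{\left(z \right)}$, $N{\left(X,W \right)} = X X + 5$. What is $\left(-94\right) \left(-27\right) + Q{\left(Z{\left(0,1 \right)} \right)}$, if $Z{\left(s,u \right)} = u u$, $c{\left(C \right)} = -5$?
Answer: $2358$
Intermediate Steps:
$N{\left(X,W \right)} = 5 + X^{2}$ ($N{\left(X,W \right)} = X^{2} + 5 = 5 + X^{2}$)
$Z{\left(s,u \right)} = u^{2}$
$Q{\left(z \right)} = -180$ ($Q{\left(z \right)} = 4 \left(5 + \left(-2\right)^{2}\right) \left(-5\right) = 4 \left(5 + 4\right) \left(-5\right) = 4 \cdot 9 \left(-5\right) = 4 \left(-45\right) = -180$)
$\left(-94\right) \left(-27\right) + Q{\left(Z{\left(0,1 \right)} \right)} = \left(-94\right) \left(-27\right) - 180 = 2538 - 180 = 2358$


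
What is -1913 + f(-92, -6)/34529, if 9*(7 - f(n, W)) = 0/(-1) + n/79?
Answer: -46964372578/24550119 ≈ -1913.0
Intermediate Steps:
f(n, W) = 7 - n/711 (f(n, W) = 7 - (0/(-1) + n/79)/9 = 7 - (0*(-1) + n*(1/79))/9 = 7 - (0 + n/79)/9 = 7 - n/711)
-1913 + f(-92, -6)/34529 = -1913 + (7 - 1/711*(-92))/34529 = -1913 + (7 + 92/711)*(1/34529) = -1913 + (5069/711)*(1/34529) = -1913 + 5069/24550119 = -46964372578/24550119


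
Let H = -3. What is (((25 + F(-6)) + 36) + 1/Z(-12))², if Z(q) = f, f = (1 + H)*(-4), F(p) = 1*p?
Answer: 194481/64 ≈ 3038.8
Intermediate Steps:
F(p) = p
f = 8 (f = (1 - 3)*(-4) = -2*(-4) = 8)
Z(q) = 8
(((25 + F(-6)) + 36) + 1/Z(-12))² = (((25 - 6) + 36) + 1/8)² = ((19 + 36) + ⅛)² = (55 + ⅛)² = (441/8)² = 194481/64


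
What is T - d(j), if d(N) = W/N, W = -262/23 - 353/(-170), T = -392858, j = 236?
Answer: -362513611659/922760 ≈ -3.9286e+5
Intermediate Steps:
W = -36421/3910 (W = -262*1/23 - 353*(-1/170) = -262/23 + 353/170 = -36421/3910 ≈ -9.3148)
d(N) = -36421/(3910*N)
T - d(j) = -392858 - (-36421)/(3910*236) = -392858 - 1*(-36421/922760) = -392858 + 36421/922760 = -362513611659/922760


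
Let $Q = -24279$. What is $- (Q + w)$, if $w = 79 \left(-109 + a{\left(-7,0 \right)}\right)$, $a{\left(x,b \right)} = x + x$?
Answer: $33996$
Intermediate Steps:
$a{\left(x,b \right)} = 2 x$
$w = -9717$ ($w = 79 \left(-109 + 2 \left(-7\right)\right) = 79 \left(-109 - 14\right) = 79 \left(-123\right) = -9717$)
$- (Q + w) = - (-24279 - 9717) = \left(-1\right) \left(-33996\right) = 33996$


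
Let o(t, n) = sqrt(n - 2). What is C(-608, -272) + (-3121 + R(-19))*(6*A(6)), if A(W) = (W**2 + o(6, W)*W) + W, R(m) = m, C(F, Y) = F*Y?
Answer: -851984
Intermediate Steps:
o(t, n) = sqrt(-2 + n)
A(W) = W + W**2 + W*sqrt(-2 + W) (A(W) = (W**2 + sqrt(-2 + W)*W) + W = (W**2 + W*sqrt(-2 + W)) + W = W + W**2 + W*sqrt(-2 + W))
C(-608, -272) + (-3121 + R(-19))*(6*A(6)) = -608*(-272) + (-3121 - 19)*(6*(6*(1 + 6 + sqrt(-2 + 6)))) = 165376 - 18840*6*(1 + 6 + sqrt(4)) = 165376 - 18840*6*(1 + 6 + 2) = 165376 - 18840*6*9 = 165376 - 18840*54 = 165376 - 3140*324 = 165376 - 1017360 = -851984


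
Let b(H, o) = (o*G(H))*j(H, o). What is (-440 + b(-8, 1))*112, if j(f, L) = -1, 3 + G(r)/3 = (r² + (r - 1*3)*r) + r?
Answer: -96656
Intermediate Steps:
G(r) = -9 + 3*r + 3*r² + 3*r*(-3 + r) (G(r) = -9 + 3*((r² + (r - 1*3)*r) + r) = -9 + 3*((r² + (r - 3)*r) + r) = -9 + 3*((r² + (-3 + r)*r) + r) = -9 + 3*((r² + r*(-3 + r)) + r) = -9 + 3*(r + r² + r*(-3 + r)) = -9 + (3*r + 3*r² + 3*r*(-3 + r)) = -9 + 3*r + 3*r² + 3*r*(-3 + r))
b(H, o) = -o*(-9 - 6*H + 6*H²) (b(H, o) = (o*(-9 - 6*H + 6*H²))*(-1) = -o*(-9 - 6*H + 6*H²))
(-440 + b(-8, 1))*112 = (-440 + 3*1*(3 - 2*(-8)² + 2*(-8)))*112 = (-440 + 3*1*(3 - 2*64 - 16))*112 = (-440 + 3*1*(3 - 128 - 16))*112 = (-440 + 3*1*(-141))*112 = (-440 - 423)*112 = -863*112 = -96656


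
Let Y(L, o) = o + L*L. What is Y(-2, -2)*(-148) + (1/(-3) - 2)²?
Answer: -2615/9 ≈ -290.56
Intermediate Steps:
Y(L, o) = o + L²
Y(-2, -2)*(-148) + (1/(-3) - 2)² = (-2 + (-2)²)*(-148) + (1/(-3) - 2)² = (-2 + 4)*(-148) + (-⅓ - 2)² = 2*(-148) + (-7/3)² = -296 + 49/9 = -2615/9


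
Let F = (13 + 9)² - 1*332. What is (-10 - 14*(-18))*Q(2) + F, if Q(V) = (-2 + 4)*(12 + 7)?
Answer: 9348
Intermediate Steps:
Q(V) = 38 (Q(V) = 2*19 = 38)
F = 152 (F = 22² - 332 = 484 - 332 = 152)
(-10 - 14*(-18))*Q(2) + F = (-10 - 14*(-18))*38 + 152 = (-10 + 252)*38 + 152 = 242*38 + 152 = 9196 + 152 = 9348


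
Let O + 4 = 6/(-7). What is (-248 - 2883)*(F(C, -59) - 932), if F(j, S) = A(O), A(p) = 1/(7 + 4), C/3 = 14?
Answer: 32095881/11 ≈ 2.9178e+6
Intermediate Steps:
C = 42 (C = 3*14 = 42)
O = -34/7 (O = -4 + 6/(-7) = -4 + 6*(-⅐) = -4 - 6/7 = -34/7 ≈ -4.8571)
A(p) = 1/11
F(j, S) = 1/11
(-248 - 2883)*(F(C, -59) - 932) = (-248 - 2883)*(1/11 - 932) = -3131*(-10251/11) = 32095881/11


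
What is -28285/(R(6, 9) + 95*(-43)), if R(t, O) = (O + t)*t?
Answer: 5657/799 ≈ 7.0801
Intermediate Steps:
R(t, O) = t*(O + t)
-28285/(R(6, 9) + 95*(-43)) = -28285/(6*(9 + 6) + 95*(-43)) = -28285/(6*15 - 4085) = -28285/(90 - 4085) = -28285/(-3995) = -28285*(-1/3995) = 5657/799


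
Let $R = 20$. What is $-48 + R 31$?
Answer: $572$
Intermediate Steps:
$-48 + R 31 = -48 + 20 \cdot 31 = -48 + 620 = 572$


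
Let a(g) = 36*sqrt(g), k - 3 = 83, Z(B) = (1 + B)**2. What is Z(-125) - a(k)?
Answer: 15376 - 36*sqrt(86) ≈ 15042.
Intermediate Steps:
k = 86 (k = 3 + 83 = 86)
Z(-125) - a(k) = (1 - 125)**2 - 36*sqrt(86) = (-124)**2 - 36*sqrt(86) = 15376 - 36*sqrt(86)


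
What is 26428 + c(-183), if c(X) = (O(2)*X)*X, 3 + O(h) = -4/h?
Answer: -141017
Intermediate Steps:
O(h) = -3 - 4/h
c(X) = -5*X² (c(X) = ((-3 - 4/2)*X)*X = ((-3 - 4*½)*X)*X = ((-3 - 2)*X)*X = (-5*X)*X = -5*X²)
26428 + c(-183) = 26428 - 5*(-183)² = 26428 - 5*33489 = 26428 - 167445 = -141017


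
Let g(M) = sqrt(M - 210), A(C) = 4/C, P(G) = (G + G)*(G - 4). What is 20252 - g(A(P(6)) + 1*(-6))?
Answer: 20252 - I*sqrt(7770)/6 ≈ 20252.0 - 14.691*I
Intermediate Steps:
P(G) = 2*G*(-4 + G) (P(G) = (2*G)*(-4 + G) = 2*G*(-4 + G))
g(M) = sqrt(-210 + M)
20252 - g(A(P(6)) + 1*(-6)) = 20252 - sqrt(-210 + (4/((2*6*(-4 + 6))) + 1*(-6))) = 20252 - sqrt(-210 + (4/((2*6*2)) - 6)) = 20252 - sqrt(-210 + (4/24 - 6)) = 20252 - sqrt(-210 + (4*(1/24) - 6)) = 20252 - sqrt(-210 + (1/6 - 6)) = 20252 - sqrt(-210 - 35/6) = 20252 - sqrt(-1295/6) = 20252 - I*sqrt(7770)/6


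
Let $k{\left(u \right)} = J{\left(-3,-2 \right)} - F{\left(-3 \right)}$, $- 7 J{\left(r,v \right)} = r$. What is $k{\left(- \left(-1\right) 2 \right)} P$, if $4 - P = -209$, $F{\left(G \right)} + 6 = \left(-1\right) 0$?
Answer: $\frac{9585}{7} \approx 1369.3$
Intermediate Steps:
$F{\left(G \right)} = -6$ ($F{\left(G \right)} = -6 - 0 = -6 + 0 = -6$)
$P = 213$ ($P = 4 - -209 = 4 + 209 = 213$)
$J{\left(r,v \right)} = - \frac{r}{7}$
$k{\left(u \right)} = \frac{45}{7}$ ($k{\left(u \right)} = \left(- \frac{1}{7}\right) \left(-3\right) - -6 = \frac{3}{7} + 6 = \frac{45}{7}$)
$k{\left(- \left(-1\right) 2 \right)} P = \frac{45}{7} \cdot 213 = \frac{9585}{7}$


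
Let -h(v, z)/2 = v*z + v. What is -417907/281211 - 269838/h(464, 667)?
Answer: -13084343365/12451701696 ≈ -1.0508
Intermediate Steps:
h(v, z) = -2*v - 2*v*z (h(v, z) = -2*(v*z + v) = -2*(v + v*z) = -2*v - 2*v*z)
-417907/281211 - 269838/h(464, 667) = -417907/281211 - 269838*(-1/(928*(1 + 667))) = -417907*1/281211 - 269838/((-2*464*668)) = -59701/40173 - 269838/(-619904) = -59701/40173 - 269838*(-1/619904) = -59701/40173 + 134919/309952 = -13084343365/12451701696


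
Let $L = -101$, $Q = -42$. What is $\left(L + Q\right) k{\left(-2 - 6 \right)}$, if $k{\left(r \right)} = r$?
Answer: $1144$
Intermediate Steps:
$\left(L + Q\right) k{\left(-2 - 6 \right)} = \left(-101 - 42\right) \left(-2 - 6\right) = - 143 \left(-2 - 6\right) = \left(-143\right) \left(-8\right) = 1144$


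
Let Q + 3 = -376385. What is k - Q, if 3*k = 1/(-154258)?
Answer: 174182580311/462774 ≈ 3.7639e+5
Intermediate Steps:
Q = -376388 (Q = -3 - 376385 = -376388)
k = -1/462774 (k = (⅓)/(-154258) = (⅓)*(-1/154258) = -1/462774 ≈ -2.1609e-6)
k - Q = -1/462774 - 1*(-376388) = -1/462774 + 376388 = 174182580311/462774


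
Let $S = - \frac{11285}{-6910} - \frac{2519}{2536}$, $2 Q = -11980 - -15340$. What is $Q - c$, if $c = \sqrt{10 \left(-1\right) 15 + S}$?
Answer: $1680 - \frac{i \sqrt{114664600118382}}{876188} \approx 1680.0 - 12.221 i$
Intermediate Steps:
$Q = 1680$ ($Q = \frac{-11980 - -15340}{2} = \frac{-11980 + 15340}{2} = \frac{1}{2} \cdot 3360 = 1680$)
$S = \frac{1121247}{1752376}$ ($S = \left(-11285\right) \left(- \frac{1}{6910}\right) - \frac{2519}{2536} = \frac{2257}{1382} - \frac{2519}{2536} = \frac{1121247}{1752376} \approx 0.63984$)
$c = \frac{i \sqrt{114664600118382}}{876188}$ ($c = \sqrt{10 \left(-1\right) 15 + \frac{1121247}{1752376}} = \sqrt{\left(-10\right) 15 + \frac{1121247}{1752376}} = \sqrt{-150 + \frac{1121247}{1752376}} = \sqrt{- \frac{261735153}{1752376}} = \frac{i \sqrt{114664600118382}}{876188} \approx 12.221 i$)
$Q - c = 1680 - \frac{i \sqrt{114664600118382}}{876188}$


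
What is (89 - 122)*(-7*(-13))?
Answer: -3003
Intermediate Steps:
(89 - 122)*(-7*(-13)) = -33*91 = -3003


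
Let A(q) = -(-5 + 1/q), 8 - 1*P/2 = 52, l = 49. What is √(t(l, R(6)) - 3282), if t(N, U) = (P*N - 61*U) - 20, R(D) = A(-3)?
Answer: I*√71454/3 ≈ 89.103*I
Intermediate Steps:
P = -88 (P = 16 - 2*52 = 16 - 104 = -88)
A(q) = 5 - 1/q (A(q) = -(-5 + 1/q) = 5 - 1/q)
R(D) = 16/3 (R(D) = 5 - 1/(-3) = 5 - 1*(-⅓) = 5 + ⅓ = 16/3)
t(N, U) = -20 - 88*N - 61*U (t(N, U) = (-88*N - 61*U) - 20 = -20 - 88*N - 61*U)
√(t(l, R(6)) - 3282) = √((-20 - 88*49 - 61*16/3) - 3282) = √((-20 - 4312 - 976/3) - 3282) = √(-13972/3 - 3282) = √(-23818/3) = I*√71454/3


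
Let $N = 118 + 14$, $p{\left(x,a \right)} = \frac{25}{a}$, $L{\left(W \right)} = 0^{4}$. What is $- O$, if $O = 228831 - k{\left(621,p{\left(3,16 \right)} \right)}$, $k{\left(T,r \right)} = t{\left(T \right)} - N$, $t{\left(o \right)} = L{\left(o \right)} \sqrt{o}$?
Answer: $-228963$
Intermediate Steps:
$L{\left(W \right)} = 0$
$t{\left(o \right)} = 0$ ($t{\left(o \right)} = 0 \sqrt{o} = 0$)
$N = 132$
$k{\left(T,r \right)} = -132$ ($k{\left(T,r \right)} = 0 - 132 = -132$)
$O = 228963$ ($O = 228831 - -132 = 228831 + 132 = 228963$)
$- O = \left(-1\right) 228963 = -228963$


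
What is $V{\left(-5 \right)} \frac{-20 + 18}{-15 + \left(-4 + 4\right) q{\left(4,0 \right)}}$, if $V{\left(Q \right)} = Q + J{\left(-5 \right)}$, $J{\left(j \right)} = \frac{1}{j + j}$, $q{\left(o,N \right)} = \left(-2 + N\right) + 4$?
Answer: $- \frac{17}{25} \approx -0.68$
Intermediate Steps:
$q{\left(o,N \right)} = 2 + N$
$J{\left(j \right)} = \frac{1}{2 j}$
$V{\left(Q \right)} = - \frac{1}{10} + Q$ ($V{\left(Q \right)} = Q + \frac{1}{2 \left(-5\right)} = Q + \frac{1}{2} \left(- \frac{1}{5}\right) = Q - \frac{1}{10} = - \frac{1}{10} + Q$)
$V{\left(-5 \right)} \frac{-20 + 18}{-15 + \left(-4 + 4\right) q{\left(4,0 \right)}} = \left(- \frac{1}{10} - 5\right) \frac{-20 + 18}{-15 + \left(-4 + 4\right) \left(2 + 0\right)} = - \frac{51 \left(- \frac{2}{-15 + 0 \cdot 2}\right)}{10} = - \frac{51 \left(- \frac{2}{-15 + 0}\right)}{10} = - \frac{51 \left(- \frac{2}{-15}\right)}{10} = - \frac{51 \left(\left(-2\right) \left(- \frac{1}{15}\right)\right)}{10} = \left(- \frac{51}{10}\right) \frac{2}{15} = - \frac{17}{25}$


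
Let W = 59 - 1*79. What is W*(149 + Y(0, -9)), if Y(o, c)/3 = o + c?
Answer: -2440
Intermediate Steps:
Y(o, c) = 3*c + 3*o (Y(o, c) = 3*(o + c) = 3*(c + o) = 3*c + 3*o)
W = -20 (W = 59 - 79 = -20)
W*(149 + Y(0, -9)) = -20*(149 + (3*(-9) + 3*0)) = -20*(149 + (-27 + 0)) = -20*(149 - 27) = -20*122 = -2440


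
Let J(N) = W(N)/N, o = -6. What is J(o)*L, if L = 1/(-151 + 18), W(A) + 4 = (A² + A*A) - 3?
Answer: 65/798 ≈ 0.081454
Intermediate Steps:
W(A) = -7 + 2*A² (W(A) = -4 + ((A² + A*A) - 3) = -4 + ((A² + A²) - 3) = -4 + (2*A² - 3) = -4 + (-3 + 2*A²) = -7 + 2*A²)
L = -1/133 (L = 1/(-133) = -1/133 ≈ -0.0075188)
J(N) = (-7 + 2*N²)/N
J(o)*L = (-7/(-6) + 2*(-6))*(-1/133) = (-7*(-⅙) - 12)*(-1/133) = (7/6 - 12)*(-1/133) = -65/6*(-1/133) = 65/798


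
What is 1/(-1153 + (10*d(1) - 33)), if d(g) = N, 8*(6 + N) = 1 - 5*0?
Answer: -4/4979 ≈ -0.00080337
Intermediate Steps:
N = -47/8 (N = -6 + (1 - 5*0)/8 = -6 + (1 + 0)/8 = -6 + (⅛)*1 = -6 + ⅛ = -47/8 ≈ -5.8750)
d(g) = -47/8
1/(-1153 + (10*d(1) - 33)) = 1/(-1153 + (10*(-47/8) - 33)) = 1/(-1153 + (-235/4 - 33)) = 1/(-1153 - 367/4) = 1/(-4979/4) = -4/4979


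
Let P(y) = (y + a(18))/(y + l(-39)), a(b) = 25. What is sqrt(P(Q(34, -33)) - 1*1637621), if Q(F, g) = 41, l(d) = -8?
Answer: I*sqrt(1637619) ≈ 1279.7*I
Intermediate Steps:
P(y) = (25 + y)/(-8 + y) (P(y) = (y + 25)/(y - 8) = (25 + y)/(-8 + y))
sqrt(P(Q(34, -33)) - 1*1637621) = sqrt((25 + 41)/(-8 + 41) - 1*1637621) = sqrt(66/33 - 1637621) = sqrt((1/33)*66 - 1637621) = sqrt(2 - 1637621) = sqrt(-1637619) = I*sqrt(1637619)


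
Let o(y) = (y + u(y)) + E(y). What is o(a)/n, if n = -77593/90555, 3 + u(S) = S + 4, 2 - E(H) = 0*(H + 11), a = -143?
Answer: 25627065/77593 ≈ 330.28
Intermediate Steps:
E(H) = 2 (E(H) = 2 - 0*(H + 11) = 2 - 0*(11 + H) = 2 - 1*0 = 2 + 0 = 2)
u(S) = 1 + S (u(S) = -3 + (S + 4) = -3 + (4 + S) = 1 + S)
n = -77593/90555 (n = -77593*1/90555 = -77593/90555 ≈ -0.85686)
o(y) = 3 + 2*y (o(y) = (y + (1 + y)) + 2 = (1 + 2*y) + 2 = 3 + 2*y)
o(a)/n = (3 + 2*(-143))/(-77593/90555) = (3 - 286)*(-90555/77593) = -283*(-90555/77593) = 25627065/77593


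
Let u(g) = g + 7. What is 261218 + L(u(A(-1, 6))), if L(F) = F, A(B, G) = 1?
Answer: 261226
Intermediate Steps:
u(g) = 7 + g
261218 + L(u(A(-1, 6))) = 261218 + (7 + 1) = 261218 + 8 = 261226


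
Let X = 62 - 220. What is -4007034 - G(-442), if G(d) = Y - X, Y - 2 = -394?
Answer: -4006800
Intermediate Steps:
Y = -392 (Y = 2 - 394 = -392)
X = -158
G(d) = -234 (G(d) = -392 - 1*(-158) = -392 + 158 = -234)
-4007034 - G(-442) = -4007034 - 1*(-234) = -4007034 + 234 = -4006800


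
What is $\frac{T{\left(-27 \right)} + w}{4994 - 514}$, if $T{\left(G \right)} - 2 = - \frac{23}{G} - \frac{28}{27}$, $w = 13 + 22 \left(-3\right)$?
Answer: $- \frac{691}{60480} \approx -0.011425$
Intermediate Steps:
$w = -53$ ($w = 13 - 66 = -53$)
$T{\left(G \right)} = \frac{26}{27} - \frac{23}{G}$ ($T{\left(G \right)} = 2 - \left(\frac{28}{27} + \frac{23}{G}\right) = \frac{26}{27} - \frac{23}{G}$)
$\frac{T{\left(-27 \right)} + w}{4994 - 514} = \frac{\left(\frac{26}{27} - \frac{23}{-27}\right) - 53}{4994 - 514} = \frac{\left(\frac{26}{27} - - \frac{23}{27}\right) - 53}{4480} = \left(\left(\frac{26}{27} + \frac{23}{27}\right) - 53\right) \frac{1}{4480} = \left(\frac{49}{27} - 53\right) \frac{1}{4480} = \left(- \frac{1382}{27}\right) \frac{1}{4480} = - \frac{691}{60480}$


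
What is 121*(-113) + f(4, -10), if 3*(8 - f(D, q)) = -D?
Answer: -40991/3 ≈ -13664.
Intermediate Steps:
f(D, q) = 8 + D/3 (f(D, q) = 8 - (-1)*D/3 = 8 + D/3)
121*(-113) + f(4, -10) = 121*(-113) + (8 + (⅓)*4) = -13673 + (8 + 4/3) = -13673 + 28/3 = -40991/3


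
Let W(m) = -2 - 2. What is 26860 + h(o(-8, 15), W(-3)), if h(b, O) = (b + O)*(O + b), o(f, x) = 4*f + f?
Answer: 28796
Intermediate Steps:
o(f, x) = 5*f
W(m) = -4
h(b, O) = (O + b)² (h(b, O) = (O + b)*(O + b) = (O + b)²)
26860 + h(o(-8, 15), W(-3)) = 26860 + (-4 + 5*(-8))² = 26860 + (-4 - 40)² = 26860 + (-44)² = 26860 + 1936 = 28796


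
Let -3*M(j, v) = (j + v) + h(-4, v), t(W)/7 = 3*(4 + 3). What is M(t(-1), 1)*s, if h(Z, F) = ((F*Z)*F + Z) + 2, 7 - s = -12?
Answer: -2698/3 ≈ -899.33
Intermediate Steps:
s = 19 (s = 7 - 1*(-12) = 7 + 12 = 19)
t(W) = 147 (t(W) = 7*(3*(4 + 3)) = 7*(3*7) = 7*21 = 147)
h(Z, F) = 2 + Z + Z*F² (h(Z, F) = (Z*F² + Z) + 2 = (Z + Z*F²) + 2 = 2 + Z + Z*F²)
M(j, v) = ⅔ - j/3 - v/3 + 4*v²/3 (M(j, v) = -((j + v) + (2 - 4 - 4*v²))/3 = -((j + v) + (-2 - 4*v²))/3 = -(-2 + j + v - 4*v²)/3 = ⅔ - j/3 - v/3 + 4*v²/3)
M(t(-1), 1)*s = (⅔ - ⅓*147 - ⅓*1 + (4/3)*1²)*19 = (⅔ - 49 - ⅓ + (4/3)*1)*19 = (⅔ - 49 - ⅓ + 4/3)*19 = -142/3*19 = -2698/3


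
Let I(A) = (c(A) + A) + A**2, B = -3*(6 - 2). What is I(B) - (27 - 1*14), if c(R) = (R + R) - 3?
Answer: 92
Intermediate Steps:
c(R) = -3 + 2*R (c(R) = 2*R - 3 = -3 + 2*R)
B = -12 (B = -3*4 = -12)
I(A) = -3 + A**2 + 3*A (I(A) = ((-3 + 2*A) + A) + A**2 = (-3 + 3*A) + A**2 = -3 + A**2 + 3*A)
I(B) - (27 - 1*14) = (-3 + (-12)**2 + 3*(-12)) - (27 - 1*14) = (-3 + 144 - 36) - (27 - 14) = 105 - 1*13 = 105 - 13 = 92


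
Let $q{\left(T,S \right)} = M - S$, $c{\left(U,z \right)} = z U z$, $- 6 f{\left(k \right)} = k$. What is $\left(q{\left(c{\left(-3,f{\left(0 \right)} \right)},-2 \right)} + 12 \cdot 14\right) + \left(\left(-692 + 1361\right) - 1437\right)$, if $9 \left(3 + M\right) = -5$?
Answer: $- \frac{5414}{9} \approx -601.56$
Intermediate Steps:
$f{\left(k \right)} = - \frac{k}{6}$
$M = - \frac{32}{9}$ ($M = -3 + \frac{1}{9} \left(-5\right) = -3 - \frac{5}{9} = - \frac{32}{9} \approx -3.5556$)
$c{\left(U,z \right)} = U z^{2}$
$q{\left(T,S \right)} = - \frac{32}{9} - S$
$\left(q{\left(c{\left(-3,f{\left(0 \right)} \right)},-2 \right)} + 12 \cdot 14\right) + \left(\left(-692 + 1361\right) - 1437\right) = \left(\left(- \frac{32}{9} - -2\right) + 12 \cdot 14\right) + \left(\left(-692 + 1361\right) - 1437\right) = \left(\left(- \frac{32}{9} + 2\right) + 168\right) + \left(669 - 1437\right) = \left(- \frac{14}{9} + 168\right) - 768 = \frac{1498}{9} - 768 = - \frac{5414}{9}$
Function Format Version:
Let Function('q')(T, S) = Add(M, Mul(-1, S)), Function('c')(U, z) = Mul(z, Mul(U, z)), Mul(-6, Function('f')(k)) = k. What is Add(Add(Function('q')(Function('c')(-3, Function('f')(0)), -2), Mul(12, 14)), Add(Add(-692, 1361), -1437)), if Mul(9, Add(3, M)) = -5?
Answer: Rational(-5414, 9) ≈ -601.56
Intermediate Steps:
Function('f')(k) = Mul(Rational(-1, 6), k)
M = Rational(-32, 9) (M = Add(-3, Mul(Rational(1, 9), -5)) = Add(-3, Rational(-5, 9)) = Rational(-32, 9) ≈ -3.5556)
Function('c')(U, z) = Mul(U, Pow(z, 2))
Function('q')(T, S) = Add(Rational(-32, 9), Mul(-1, S))
Add(Add(Function('q')(Function('c')(-3, Function('f')(0)), -2), Mul(12, 14)), Add(Add(-692, 1361), -1437)) = Add(Add(Add(Rational(-32, 9), Mul(-1, -2)), Mul(12, 14)), Add(Add(-692, 1361), -1437)) = Add(Add(Add(Rational(-32, 9), 2), 168), Add(669, -1437)) = Add(Add(Rational(-14, 9), 168), -768) = Add(Rational(1498, 9), -768) = Rational(-5414, 9)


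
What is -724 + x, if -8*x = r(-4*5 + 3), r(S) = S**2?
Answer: -6081/8 ≈ -760.13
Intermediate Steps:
x = -289/8 (x = -(-4*5 + 3)**2/8 = -(-20 + 3)**2/8 = -1/8*(-17)**2 = -1/8*289 = -289/8 ≈ -36.125)
-724 + x = -724 - 289/8 = -6081/8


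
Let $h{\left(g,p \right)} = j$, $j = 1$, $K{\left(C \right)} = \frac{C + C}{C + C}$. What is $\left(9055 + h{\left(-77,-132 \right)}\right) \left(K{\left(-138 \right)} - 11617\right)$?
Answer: $-105194496$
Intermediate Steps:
$K{\left(C \right)} = 1$ ($K{\left(C \right)} = \frac{2 C}{2 C} = 2 C \frac{1}{2 C} = 1$)
$h{\left(g,p \right)} = 1$
$\left(9055 + h{\left(-77,-132 \right)}\right) \left(K{\left(-138 \right)} - 11617\right) = \left(9055 + 1\right) \left(1 - 11617\right) = 9056 \left(-11616\right) = -105194496$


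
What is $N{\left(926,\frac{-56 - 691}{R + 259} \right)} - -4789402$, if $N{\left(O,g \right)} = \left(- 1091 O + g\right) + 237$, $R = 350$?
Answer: $\frac{767212470}{203} \approx 3.7794 \cdot 10^{6}$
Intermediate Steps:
$N{\left(O,g \right)} = 237 + g - 1091 O$ ($N{\left(O,g \right)} = \left(g - 1091 O\right) + 237 = 237 + g - 1091 O$)
$N{\left(926,\frac{-56 - 691}{R + 259} \right)} - -4789402 = \left(237 + \frac{-56 - 691}{350 + 259} - 1010266\right) - -4789402 = \left(237 - \frac{747}{609} - 1010266\right) + 4789402 = \left(237 - \frac{249}{203} - 1010266\right) + 4789402 = - \frac{205036136}{203} + 4789402 = \frac{767212470}{203}$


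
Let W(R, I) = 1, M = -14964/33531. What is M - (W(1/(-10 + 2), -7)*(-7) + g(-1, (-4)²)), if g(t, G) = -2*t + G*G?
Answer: -2810415/11177 ≈ -251.45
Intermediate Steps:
M = -4988/11177 (M = -14964*1/33531 = -4988/11177 ≈ -0.44627)
g(t, G) = G² - 2*t (g(t, G) = -2*t + G² = G² - 2*t)
M - (W(1/(-10 + 2), -7)*(-7) + g(-1, (-4)²)) = -4988/11177 - (1*(-7) + (((-4)²)² - 2*(-1))) = -4988/11177 - (-7 + (16² + 2)) = -4988/11177 - (-7 + (256 + 2)) = -4988/11177 - (-7 + 258) = -4988/11177 - 1*251 = -4988/11177 - 251 = -2810415/11177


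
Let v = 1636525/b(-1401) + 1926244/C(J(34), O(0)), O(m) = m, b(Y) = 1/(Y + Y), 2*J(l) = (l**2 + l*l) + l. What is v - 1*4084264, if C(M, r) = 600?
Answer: -688443615539/150 ≈ -4.5896e+9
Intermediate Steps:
J(l) = l**2 + l/2 (J(l) = ((l**2 + l*l) + l)/2 = ((l**2 + l**2) + l)/2 = (2*l**2 + l)/2 = (l + 2*l**2)/2 = l**2 + l/2)
b(Y) = 1/(2*Y)
v = -687830975939/150 (v = 1636525/(((1/2)/(-1401))) + 1926244/600 = 1636525/(((1/2)*(-1/1401))) + 1926244*(1/600) = 1636525/(-1/2802) + 481561/150 = 1636525*(-2802) + 481561/150 = -4585543050 + 481561/150 = -687830975939/150 ≈ -4.5855e+9)
v - 1*4084264 = -687830975939/150 - 1*4084264 = -687830975939/150 - 4084264 = -688443615539/150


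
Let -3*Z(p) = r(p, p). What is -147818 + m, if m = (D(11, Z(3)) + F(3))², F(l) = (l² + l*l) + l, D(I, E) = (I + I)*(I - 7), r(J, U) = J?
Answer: -135937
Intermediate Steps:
Z(p) = -p/3
D(I, E) = 2*I*(-7 + I) (D(I, E) = (2*I)*(-7 + I) = 2*I*(-7 + I))
F(l) = l + 2*l² (F(l) = (l² + l²) + l = 2*l² + l = l + 2*l²)
m = 11881 (m = (2*11*(-7 + 11) + 3*(1 + 2*3))² = (2*11*4 + 3*(1 + 6))² = (88 + 3*7)² = (88 + 21)² = 109² = 11881)
-147818 + m = -147818 + 11881 = -135937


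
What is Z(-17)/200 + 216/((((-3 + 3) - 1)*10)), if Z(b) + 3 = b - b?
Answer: -4323/200 ≈ -21.615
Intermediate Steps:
Z(b) = -3 (Z(b) = -3 + (b - b) = -3 + 0 = -3)
Z(-17)/200 + 216/((((-3 + 3) - 1)*10)) = -3/200 + 216/((((-3 + 3) - 1)*10)) = -3*1/200 + 216/(((0 - 1)*10)) = -3/200 + 216/((-1*10)) = -3/200 + 216/(-10) = -3/200 + 216*(-1/10) = -3/200 - 108/5 = -4323/200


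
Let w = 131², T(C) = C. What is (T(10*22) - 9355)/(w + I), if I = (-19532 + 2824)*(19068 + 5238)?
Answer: 9135/406087487 ≈ 2.2495e-5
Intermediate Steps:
I = -406104648 (I = -16708*24306 = -406104648)
w = 17161
(T(10*22) - 9355)/(w + I) = (10*22 - 9355)/(17161 - 406104648) = (220 - 9355)/(-406087487) = -9135*(-1/406087487) = 9135/406087487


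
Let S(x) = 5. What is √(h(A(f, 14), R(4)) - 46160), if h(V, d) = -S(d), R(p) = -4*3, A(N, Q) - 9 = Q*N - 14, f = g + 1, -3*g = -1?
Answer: I*√46165 ≈ 214.86*I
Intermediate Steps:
g = ⅓ (g = -⅓*(-1) = ⅓ ≈ 0.33333)
f = 4/3 (f = ⅓ + 1 = 4/3 ≈ 1.3333)
A(N, Q) = -5 + N*Q (A(N, Q) = 9 + (Q*N - 14) = 9 + (N*Q - 14) = 9 + (-14 + N*Q) = -5 + N*Q)
R(p) = -12
h(V, d) = -5 (h(V, d) = -1*5 = -5)
√(h(A(f, 14), R(4)) - 46160) = √(-5 - 46160) = √(-46165) = I*√46165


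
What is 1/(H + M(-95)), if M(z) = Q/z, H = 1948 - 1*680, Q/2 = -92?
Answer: 95/120644 ≈ 0.00078744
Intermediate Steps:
Q = -184 (Q = 2*(-92) = -184)
H = 1268 (H = 1948 - 680 = 1268)
M(z) = -184/z
1/(H + M(-95)) = 1/(1268 - 184/(-95)) = 1/(1268 - 184*(-1/95)) = 1/(1268 + 184/95) = 1/(120644/95) = 95/120644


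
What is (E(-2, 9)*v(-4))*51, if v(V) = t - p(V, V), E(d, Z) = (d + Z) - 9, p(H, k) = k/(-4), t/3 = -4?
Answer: 1326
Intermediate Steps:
t = -12 (t = 3*(-4) = -12)
p(H, k) = -k/4 (p(H, k) = k*(-1/4) = -k/4)
E(d, Z) = -9 + Z + d (E(d, Z) = (Z + d) - 9 = -9 + Z + d)
v(V) = -12 + V/4 (v(V) = -12 - (-1)*V/4 = -12 + V/4)
(E(-2, 9)*v(-4))*51 = ((-9 + 9 - 2)*(-12 + (1/4)*(-4)))*51 = -2*(-12 - 1)*51 = -2*(-13)*51 = 26*51 = 1326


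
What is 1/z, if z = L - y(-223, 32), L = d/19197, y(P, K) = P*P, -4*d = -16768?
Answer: -19197/954643421 ≈ -2.0109e-5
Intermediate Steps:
d = 4192 (d = -1/4*(-16768) = 4192)
y(P, K) = P**2
L = 4192/19197 ≈ 0.21837
z = -954643421/19197 (z = 4192/19197 - 1*(-223)**2 = 4192/19197 - 1*49729 = 4192/19197 - 49729 = -954643421/19197 ≈ -49729.)
1/z = 1/(-954643421/19197) = -19197/954643421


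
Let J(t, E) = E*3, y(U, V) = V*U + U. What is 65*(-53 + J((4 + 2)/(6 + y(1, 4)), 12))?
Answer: -1105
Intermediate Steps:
y(U, V) = U + U*V (y(U, V) = U*V + U = U + U*V)
J(t, E) = 3*E
65*(-53 + J((4 + 2)/(6 + y(1, 4)), 12)) = 65*(-53 + 3*12) = 65*(-53 + 36) = 65*(-17) = -1105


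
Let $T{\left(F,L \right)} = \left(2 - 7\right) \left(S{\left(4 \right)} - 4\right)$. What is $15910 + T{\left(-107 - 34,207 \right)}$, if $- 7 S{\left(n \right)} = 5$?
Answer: $\frac{111535}{7} \approx 15934.0$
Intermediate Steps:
$S{\left(n \right)} = - \frac{5}{7}$ ($S{\left(n \right)} = \left(- \frac{1}{7}\right) 5 = - \frac{5}{7}$)
$T{\left(F,L \right)} = \frac{165}{7}$ ($T{\left(F,L \right)} = \left(2 - 7\right) \left(- \frac{5}{7} - 4\right) = \left(-5\right) \left(- \frac{33}{7}\right) = \frac{165}{7}$)
$15910 + T{\left(-107 - 34,207 \right)} = 15910 + \frac{165}{7} = \frac{111535}{7}$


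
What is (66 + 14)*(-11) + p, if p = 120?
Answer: -760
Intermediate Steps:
(66 + 14)*(-11) + p = (66 + 14)*(-11) + 120 = 80*(-11) + 120 = -880 + 120 = -760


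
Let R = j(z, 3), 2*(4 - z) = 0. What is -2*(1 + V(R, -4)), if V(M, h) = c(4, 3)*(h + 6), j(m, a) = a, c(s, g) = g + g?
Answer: -26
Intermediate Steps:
z = 4 (z = 4 - ½*0 = 4 + 0 = 4)
c(s, g) = 2*g
R = 3
V(M, h) = 36 + 6*h (V(M, h) = (2*3)*(h + 6) = 6*(6 + h) = 36 + 6*h)
-2*(1 + V(R, -4)) = -2*(1 + (36 + 6*(-4))) = -2*(1 + (36 - 24)) = -2*(1 + 12) = -2*13 = -26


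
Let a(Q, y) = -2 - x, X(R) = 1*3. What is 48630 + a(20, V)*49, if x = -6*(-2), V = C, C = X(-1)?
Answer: 47944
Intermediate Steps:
X(R) = 3
C = 3
V = 3
x = 12
a(Q, y) = -14 (a(Q, y) = -2 - 1*12 = -2 - 12 = -14)
48630 + a(20, V)*49 = 48630 - 14*49 = 48630 - 686 = 47944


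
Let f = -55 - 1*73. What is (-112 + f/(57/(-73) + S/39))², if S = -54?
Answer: 11813081344/4223025 ≈ 2797.3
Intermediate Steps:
f = -128 (f = -55 - 73 = -128)
(-112 + f/(57/(-73) + S/39))² = (-112 - 128/(57/(-73) - 54/39))² = (-112 - 128/(57*(-1/73) - 54*1/39))² = (-112 - 128/(-57/73 - 18/13))² = (-112 - 128/(-2055/949))² = (-112 - 128*(-949/2055))² = (-112 + 121472/2055)² = (-108688/2055)² = 11813081344/4223025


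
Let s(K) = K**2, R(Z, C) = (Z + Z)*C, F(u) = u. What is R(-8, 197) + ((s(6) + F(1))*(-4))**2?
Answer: 18752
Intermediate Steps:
R(Z, C) = 2*C*Z (R(Z, C) = (2*Z)*C = 2*C*Z)
R(-8, 197) + ((s(6) + F(1))*(-4))**2 = 2*197*(-8) + ((6**2 + 1)*(-4))**2 = -3152 + ((36 + 1)*(-4))**2 = -3152 + (37*(-4))**2 = -3152 + (-148)**2 = -3152 + 21904 = 18752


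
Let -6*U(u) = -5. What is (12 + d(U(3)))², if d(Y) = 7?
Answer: 361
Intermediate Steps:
U(u) = ⅚ (U(u) = -⅙*(-5) = ⅚)
(12 + d(U(3)))² = (12 + 7)² = 19² = 361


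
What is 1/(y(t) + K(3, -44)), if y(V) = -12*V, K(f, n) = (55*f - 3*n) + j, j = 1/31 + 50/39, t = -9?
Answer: 1209/491234 ≈ 0.0024612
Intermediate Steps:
j = 1589/1209 (j = 1*(1/31) + 50*(1/39) = 1/31 + 50/39 = 1589/1209 ≈ 1.3143)
K(f, n) = 1589/1209 - 3*n + 55*f (K(f, n) = (55*f - 3*n) + 1589/1209 = (-3*n + 55*f) + 1589/1209 = 1589/1209 - 3*n + 55*f)
1/(y(t) + K(3, -44)) = 1/(-12*(-9) + (1589/1209 - 3*(-44) + 55*3)) = 1/(108 + (1589/1209 + 132 + 165)) = 1/(108 + 360662/1209) = 1/(491234/1209) = 1209/491234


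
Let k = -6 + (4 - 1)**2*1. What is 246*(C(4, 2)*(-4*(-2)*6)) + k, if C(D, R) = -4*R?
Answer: -94461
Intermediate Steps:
k = 3 (k = -6 + 3**2*1 = -6 + 9*1 = -6 + 9 = 3)
246*(C(4, 2)*(-4*(-2)*6)) + k = 246*((-4*2)*(-4*(-2)*6)) + 3 = 246*(-64*6) + 3 = 246*(-8*48) + 3 = 246*(-384) + 3 = -94464 + 3 = -94461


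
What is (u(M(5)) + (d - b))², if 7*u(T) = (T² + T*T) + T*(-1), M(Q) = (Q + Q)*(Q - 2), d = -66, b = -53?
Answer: 2819041/49 ≈ 57531.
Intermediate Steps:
M(Q) = 2*Q*(-2 + Q) (M(Q) = (2*Q)*(-2 + Q) = 2*Q*(-2 + Q))
u(T) = -T/7 + 2*T²/7 (u(T) = ((T² + T*T) + T*(-1))/7 = ((T² + T²) - T)/7 = (2*T² - T)/7 = (-T + 2*T²)/7 = -T/7 + 2*T²/7)
(u(M(5)) + (d - b))² = ((2*5*(-2 + 5))*(-1 + 2*(2*5*(-2 + 5)))/7 + (-66 - 1*(-53)))² = ((2*5*3)*(-1 + 2*(2*5*3))/7 + (-66 + 53))² = ((⅐)*30*(-1 + 2*30) - 13)² = ((⅐)*30*(-1 + 60) - 13)² = ((⅐)*30*59 - 13)² = (1770/7 - 13)² = (1679/7)² = 2819041/49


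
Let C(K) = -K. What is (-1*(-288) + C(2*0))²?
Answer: 82944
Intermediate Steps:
(-1*(-288) + C(2*0))² = (-1*(-288) - 2*0)² = (288 - 1*0)² = (288 + 0)² = 288² = 82944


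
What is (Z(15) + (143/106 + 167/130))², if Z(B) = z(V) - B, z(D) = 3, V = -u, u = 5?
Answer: 1041159289/11868025 ≈ 87.728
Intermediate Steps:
V = -5 (V = -1*5 = -5)
Z(B) = 3 - B
(Z(15) + (143/106 + 167/130))² = ((3 - 1*15) + (143/106 + 167/130))² = ((3 - 15) + (143*(1/106) + 167*(1/130)))² = (-12 + (143/106 + 167/130))² = (-12 + 9073/3445)² = (-32267/3445)² = 1041159289/11868025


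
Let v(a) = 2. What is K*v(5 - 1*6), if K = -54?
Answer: -108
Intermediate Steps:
K*v(5 - 1*6) = -54*2 = -108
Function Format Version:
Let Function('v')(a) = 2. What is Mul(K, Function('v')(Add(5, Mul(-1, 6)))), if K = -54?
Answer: -108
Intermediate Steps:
Mul(K, Function('v')(Add(5, Mul(-1, 6)))) = Mul(-54, 2) = -108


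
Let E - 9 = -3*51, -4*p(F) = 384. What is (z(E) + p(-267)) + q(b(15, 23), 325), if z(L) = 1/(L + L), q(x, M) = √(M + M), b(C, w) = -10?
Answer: -27649/288 + 5*√26 ≈ -70.508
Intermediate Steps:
q(x, M) = √2*√M (q(x, M) = √(2*M) = √2*√M)
p(F) = -96 (p(F) = -¼*384 = -96)
E = -144 (E = 9 - 3*51 = 9 - 153 = -144)
z(L) = 1/(2*L)
(z(E) + p(-267)) + q(b(15, 23), 325) = ((½)/(-144) - 96) + √2*√325 = ((½)*(-1/144) - 96) + √2*(5*√13) = (-1/288 - 96) + 5*√26 = -27649/288 + 5*√26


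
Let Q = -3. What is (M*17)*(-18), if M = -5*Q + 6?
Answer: -6426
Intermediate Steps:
M = 21 (M = -5*(-3) + 6 = 15 + 6 = 21)
(M*17)*(-18) = (21*17)*(-18) = 357*(-18) = -6426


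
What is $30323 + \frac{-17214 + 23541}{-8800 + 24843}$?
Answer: $\frac{486478216}{16043} \approx 30323.0$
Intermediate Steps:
$30323 + \frac{-17214 + 23541}{-8800 + 24843} = 30323 + \frac{6327}{16043} = \frac{486478216}{16043}$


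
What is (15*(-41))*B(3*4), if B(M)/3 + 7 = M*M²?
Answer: -3175245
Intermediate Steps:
B(M) = -21 + 3*M³ (B(M) = -21 + 3*(M*M²) = -21 + 3*M³)
(15*(-41))*B(3*4) = (15*(-41))*(-21 + 3*(3*4)³) = -615*(-21 + 3*12³) = -615*(-21 + 3*1728) = -615*(-21 + 5184) = -615*5163 = -3175245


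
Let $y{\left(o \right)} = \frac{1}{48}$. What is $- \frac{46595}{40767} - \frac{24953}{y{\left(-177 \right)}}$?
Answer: $- \frac{48828476243}{40767} \approx -1.1977 \cdot 10^{6}$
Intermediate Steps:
$y{\left(o \right)} = \frac{1}{48}$
$- \frac{46595}{40767} - \frac{24953}{y{\left(-177 \right)}} = - \frac{46595}{40767} - 24953 \frac{1}{\frac{1}{48}} = \left(-46595\right) \frac{1}{40767} - 1197744 = - \frac{46595}{40767} - 1197744 = - \frac{48828476243}{40767}$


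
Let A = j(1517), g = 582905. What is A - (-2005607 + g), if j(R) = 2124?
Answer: 1424826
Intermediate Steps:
A = 2124
A - (-2005607 + g) = 2124 - (-2005607 + 582905) = 2124 - 1*(-1422702) = 2124 + 1422702 = 1424826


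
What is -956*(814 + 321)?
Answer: -1085060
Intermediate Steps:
-956*(814 + 321) = -956*1135 = -1085060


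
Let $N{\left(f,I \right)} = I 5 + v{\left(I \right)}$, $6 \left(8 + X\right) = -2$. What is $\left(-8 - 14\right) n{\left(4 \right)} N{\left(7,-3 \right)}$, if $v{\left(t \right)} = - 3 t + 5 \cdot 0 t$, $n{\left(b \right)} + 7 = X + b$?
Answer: $-1496$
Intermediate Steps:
$X = - \frac{25}{3}$ ($X = -8 + \frac{1}{6} \left(-2\right) = -8 - \frac{1}{3} = - \frac{25}{3} \approx -8.3333$)
$n{\left(b \right)} = - \frac{46}{3} + b$ ($n{\left(b \right)} = -7 + \left(- \frac{25}{3} + b\right) = - \frac{46}{3} + b$)
$v{\left(t \right)} = - 3 t$ ($v{\left(t \right)} = - 3 t + 0 t = - 3 t + 0 = - 3 t$)
$N{\left(f,I \right)} = 2 I$ ($N{\left(f,I \right)} = I 5 - 3 I = 5 I - 3 I = 2 I$)
$\left(-8 - 14\right) n{\left(4 \right)} N{\left(7,-3 \right)} = \left(-8 - 14\right) \left(- \frac{46}{3} + 4\right) 2 \left(-3\right) = \left(-22\right) \left(- \frac{34}{3}\right) \left(-6\right) = \frac{748}{3} \left(-6\right) = -1496$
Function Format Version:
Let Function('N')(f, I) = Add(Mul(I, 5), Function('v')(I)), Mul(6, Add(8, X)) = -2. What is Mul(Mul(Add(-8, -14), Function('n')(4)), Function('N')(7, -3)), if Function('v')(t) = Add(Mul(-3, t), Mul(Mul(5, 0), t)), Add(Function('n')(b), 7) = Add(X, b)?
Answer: -1496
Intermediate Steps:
X = Rational(-25, 3) (X = Add(-8, Mul(Rational(1, 6), -2)) = Add(-8, Rational(-1, 3)) = Rational(-25, 3) ≈ -8.3333)
Function('n')(b) = Add(Rational(-46, 3), b) (Function('n')(b) = Add(-7, Add(Rational(-25, 3), b)) = Add(Rational(-46, 3), b))
Function('v')(t) = Mul(-3, t) (Function('v')(t) = Add(Mul(-3, t), Mul(0, t)) = Add(Mul(-3, t), 0) = Mul(-3, t))
Function('N')(f, I) = Mul(2, I) (Function('N')(f, I) = Add(Mul(I, 5), Mul(-3, I)) = Add(Mul(5, I), Mul(-3, I)) = Mul(2, I))
Mul(Mul(Add(-8, -14), Function('n')(4)), Function('N')(7, -3)) = Mul(Mul(Add(-8, -14), Add(Rational(-46, 3), 4)), Mul(2, -3)) = Mul(Mul(-22, Rational(-34, 3)), -6) = Mul(Rational(748, 3), -6) = -1496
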